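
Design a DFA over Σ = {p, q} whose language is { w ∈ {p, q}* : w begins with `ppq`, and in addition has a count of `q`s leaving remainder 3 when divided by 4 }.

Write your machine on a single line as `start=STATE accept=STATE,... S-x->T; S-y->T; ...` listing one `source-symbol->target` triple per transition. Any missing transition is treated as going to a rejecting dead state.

start=A; accept=G; A-p->B; A-q->C; B-p->D; B-q->C; C-p->C; C-q->C; D-p->C; D-q->E; E-p->E; E-q->F; F-p->F; F-q->G; G-p->G; G-q->H; H-p->H; H-q->E

Build one automaton per condition and run them in lockstep. One (5 states) tracks whether the input so far still matches the prefix `ppq`; the other (4 states) tracks the count of `q`s modulo 4. Each combined state is a pair, one component from each; accept when both components accept. Equivalent product states are then merged.
An 8-state machine:
       p  q 
>  A   B  C 
   B   D  C 
   C   C  C 
   D   C  E 
   E   E  F 
   F   F  G 
 * G   G  H 
   H   H  E 
(> = start, * = accepting)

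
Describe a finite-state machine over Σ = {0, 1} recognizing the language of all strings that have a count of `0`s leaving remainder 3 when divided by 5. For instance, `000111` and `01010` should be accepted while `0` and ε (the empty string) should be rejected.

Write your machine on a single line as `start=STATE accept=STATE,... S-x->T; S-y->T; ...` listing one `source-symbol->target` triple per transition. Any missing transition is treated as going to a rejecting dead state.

start=A; accept=D; A-0->B; A-1->A; B-0->C; B-1->B; C-0->D; C-1->C; D-0->E; D-1->D; E-0->A; E-1->E

Keep the running count of `0`s modulo 5: each `0` advances along the cycle A → B → C → D → E → A while other symbols loop. Accept at D.
With 5 states:
       0  1 
>  A   B  A 
   B   C  B 
   C   D  C 
 * D   E  D 
   E   A  E 
(> = start, * = accepting)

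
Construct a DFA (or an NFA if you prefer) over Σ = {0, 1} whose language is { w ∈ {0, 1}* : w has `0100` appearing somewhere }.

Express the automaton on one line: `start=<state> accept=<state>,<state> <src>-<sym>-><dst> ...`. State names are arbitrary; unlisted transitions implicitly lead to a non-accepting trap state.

Track how much of `0100` has been matched so far: state q0 is no progress, q4 is the absorbing accept state reached once `0100` has occurred. Intermediate states record partial matches; on a mismatch, fall back to the longest reusable overlap.
A 5-state machine:
        0   1  
>  q0   q1  q0 
   q1   q1  q2 
   q2   q3  q0 
   q3   q4  q2 
 * q4   q4  q4 
(> = start, * = accepting)

start=q0 accept=q4 q0-0->q1 q0-1->q0 q1-0->q1 q1-1->q2 q2-0->q3 q2-1->q0 q3-0->q4 q3-1->q2 q4-0->q4 q4-1->q4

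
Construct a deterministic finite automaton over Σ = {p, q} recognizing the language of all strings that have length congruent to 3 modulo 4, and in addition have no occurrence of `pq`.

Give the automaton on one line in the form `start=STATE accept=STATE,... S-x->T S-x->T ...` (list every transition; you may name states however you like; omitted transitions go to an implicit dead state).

Handle the two conditions separately and then intersect. The first has 4 states tracking the input length modulo 4; the second has 3 states tracking partial matches of the forbidden pattern `pq`. A product state is a pair (one from each), accepting exactly when both do.
A 12-state machine:
          p    q  
>  s0     s1   s2 
   s1     s3   s4 
   s2     s3   s5 
   s3     s6   s7 
   s4     s7   s7 
   s5     s6   s8 
 * s6     s9  s10 
   s7    s10  s10 
 * s8     s9   s0 
   s9     s1  s11 
   s10   s11  s11 
   s11    s4   s4 
(> = start, * = accepting)

start=s0 accept=s6,s8 s0-p->s1 s0-q->s2 s1-p->s3 s1-q->s4 s2-p->s3 s2-q->s5 s3-p->s6 s3-q->s7 s4-p->s7 s4-q->s7 s5-p->s6 s5-q->s8 s6-p->s9 s6-q->s10 s7-p->s10 s7-q->s10 s8-p->s9 s8-q->s0 s9-p->s1 s9-q->s11 s10-p->s11 s10-q->s11 s11-p->s4 s11-q->s4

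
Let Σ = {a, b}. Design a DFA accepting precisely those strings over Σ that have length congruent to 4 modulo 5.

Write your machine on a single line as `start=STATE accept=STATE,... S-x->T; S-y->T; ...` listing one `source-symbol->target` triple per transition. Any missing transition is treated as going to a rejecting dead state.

Only the length mod 5 matters, so use a 5-cycle: from any state, every input symbol moves to the next state, wrapping q4 back to q0. Mark q4 accepting.
        a   b  
>  q0   q1  q1 
   q1   q2  q2 
   q2   q3  q3 
   q3   q4  q4 
 * q4   q0  q0 
(> = start, * = accepting)

start=q0; accept=q4; q0-a->q1; q0-b->q1; q1-a->q2; q1-b->q2; q2-a->q3; q2-b->q3; q3-a->q4; q3-b->q4; q4-a->q0; q4-b->q0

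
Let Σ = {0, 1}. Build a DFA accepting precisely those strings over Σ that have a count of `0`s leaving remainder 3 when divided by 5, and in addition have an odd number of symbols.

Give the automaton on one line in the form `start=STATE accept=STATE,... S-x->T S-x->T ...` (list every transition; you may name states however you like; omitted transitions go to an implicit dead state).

Build one automaton per condition and run them in lockstep. The first has 5 states tracking the count of `0`s modulo 5; the second has 2 states tracking the input length modulo 2. A product state is a pair (one from each), accepting exactly when both do.
10 states suffice.
        0   1  
>  q0   q1  q2 
   q1   q3  q4 
   q2   q4  q0 
   q3   q5  q6 
   q4   q6  q1 
 * q5   q7  q8 
   q6   q8  q3 
   q7   q2  q9 
   q8   q9  q5 
   q9   q0  q7 
(> = start, * = accepting)

start=q0 accept=q5 q0-0->q1 q0-1->q2 q1-0->q3 q1-1->q4 q2-0->q4 q2-1->q0 q3-0->q5 q3-1->q6 q4-0->q6 q4-1->q1 q5-0->q7 q5-1->q8 q6-0->q8 q6-1->q3 q7-0->q2 q7-1->q9 q8-0->q9 q8-1->q5 q9-0->q0 q9-1->q7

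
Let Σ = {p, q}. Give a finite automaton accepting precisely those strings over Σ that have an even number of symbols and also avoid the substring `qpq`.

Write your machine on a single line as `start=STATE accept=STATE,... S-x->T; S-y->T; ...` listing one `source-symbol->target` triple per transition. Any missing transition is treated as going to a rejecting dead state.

start=S0; accept=S0,S3,S4; S0-p->S1; S0-q->S2; S1-p->S0; S1-q->S3; S2-p->S4; S2-q->S3; S3-p->S5; S3-q->S2; S4-p->S1; S4-q->S6; S5-p->S0; S5-q->S6; S6-p->S6; S6-q->S6

Build one automaton per condition and run them in lockstep. One (2 states) tracks the input length modulo 2; the other (4 states) tracks partial matches of the forbidden pattern `qpq`. Each combined state is a pair, one component from each; accept when both components accept. Minimizing collapses redundant product states.
7 states suffice.
        p   q  
>* S0   S1  S2 
   S1   S0  S3 
   S2   S4  S3 
 * S3   S5  S2 
 * S4   S1  S6 
   S5   S0  S6 
   S6   S6  S6 
(> = start, * = accepting)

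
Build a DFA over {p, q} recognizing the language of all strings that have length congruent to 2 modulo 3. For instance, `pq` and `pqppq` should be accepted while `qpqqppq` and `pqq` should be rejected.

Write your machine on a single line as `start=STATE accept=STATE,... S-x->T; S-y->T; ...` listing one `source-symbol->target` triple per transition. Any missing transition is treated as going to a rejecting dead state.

Only the length mod 3 matters, so use a 3-cycle: from any state, every input symbol moves to the next state, wrapping C back to A. Mark C accepting.
A 3-state machine:
       p  q 
>  A   B  B 
   B   C  C 
 * C   A  A 
(> = start, * = accepting)

start=A; accept=C; A-p->B; A-q->B; B-p->C; B-q->C; C-p->A; C-q->A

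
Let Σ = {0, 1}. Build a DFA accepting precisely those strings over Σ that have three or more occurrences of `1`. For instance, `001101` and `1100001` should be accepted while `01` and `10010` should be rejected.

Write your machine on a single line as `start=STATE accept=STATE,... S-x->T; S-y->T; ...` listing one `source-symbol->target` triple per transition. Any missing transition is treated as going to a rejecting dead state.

start=A; accept=D,E; A-0->A; A-1->B; B-0->B; B-1->C; C-0->C; C-1->D; D-0->D; D-1->E; E-0->E; E-1->E

Only the number of `1`s matters, and only up to 4. Make a chain A → B → C → D → E advanced by each `1` (with E absorbing); every other symbol self-loops. The accepting set is {D, E}.
5 states suffice.
       0  1 
>  A   A  B 
   B   B  C 
   C   C  D 
 * D   D  E 
 * E   E  E 
(> = start, * = accepting)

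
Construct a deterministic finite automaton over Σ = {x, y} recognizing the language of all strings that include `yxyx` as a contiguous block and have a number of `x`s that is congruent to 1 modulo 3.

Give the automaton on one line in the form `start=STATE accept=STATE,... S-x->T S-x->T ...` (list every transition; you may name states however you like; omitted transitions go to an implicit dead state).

Run two small machines in parallel and take their product. One (5 states) tracks whether and how much of `yxyx` has been seen; the other (3 states) tracks the count of `x`s modulo 3. Each combined state is a pair, one component from each; accept when both components accept.
A 15-state machine:
          x    y  
>  q0     q1   q2 
   q1     q3   q4 
   q2     q5   q2 
   q3     q0   q6 
   q4     q7   q4 
   q5     q3   q8 
   q6     q9   q6 
   q7     q0  q10 
   q8    q11   q4 
   q9     q1  q12 
   q10   q13   q6 
   q11   q13  q11 
   q12   q14   q2 
   q13   q14  q13 
 * q14   q11  q14 
(> = start, * = accepting)

start=q0 accept=q14 q0-x->q1 q0-y->q2 q1-x->q3 q1-y->q4 q2-x->q5 q2-y->q2 q3-x->q0 q3-y->q6 q4-x->q7 q4-y->q4 q5-x->q3 q5-y->q8 q6-x->q9 q6-y->q6 q7-x->q0 q7-y->q10 q8-x->q11 q8-y->q4 q9-x->q1 q9-y->q12 q10-x->q13 q10-y->q6 q11-x->q13 q11-y->q11 q12-x->q14 q12-y->q2 q13-x->q14 q13-y->q13 q14-x->q11 q14-y->q14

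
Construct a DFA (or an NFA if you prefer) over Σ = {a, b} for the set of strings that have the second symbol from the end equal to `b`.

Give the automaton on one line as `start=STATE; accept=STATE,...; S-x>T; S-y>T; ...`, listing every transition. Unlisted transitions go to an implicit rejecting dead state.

A DFA must remember the last 2 symbols (since which symbol is second-to-last isn't known until the input ends). Use one state per possible window of the last ≤2 symbols; accept from those whose window starts with `b`.
7 states suffice.
        a   b  
>  q0   q1  q2 
   q1   q3  q4 
   q2   q5  q6 
   q3   q3  q4 
   q4   q5  q6 
 * q5   q3  q4 
 * q6   q5  q6 
(> = start, * = accepting)

start=q0; accept=q5,q6; q0-a>q1; q0-b>q2; q1-a>q3; q1-b>q4; q2-a>q5; q2-b>q6; q3-a>q3; q3-b>q4; q4-a>q5; q4-b>q6; q5-a>q3; q5-b>q4; q6-a>q5; q6-b>q6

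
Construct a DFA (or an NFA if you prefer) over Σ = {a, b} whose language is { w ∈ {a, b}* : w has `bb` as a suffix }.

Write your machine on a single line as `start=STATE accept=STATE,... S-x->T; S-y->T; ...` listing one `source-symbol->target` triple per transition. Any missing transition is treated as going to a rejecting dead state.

Let each state record the length of the longest suffix of the input read so far that is also a prefix of `bb`. q1 means the last symbol is `b`; q2 means the last 2 symbols are `bb`. Accept only at q2, where the string currently ends in `bb`.
With 3 states:
        a   b  
>  q0   q0  q1 
   q1   q0  q2 
 * q2   q0  q2 
(> = start, * = accepting)

start=q0; accept=q2; q0-a->q0; q0-b->q1; q1-a->q0; q1-b->q2; q2-a->q0; q2-b->q2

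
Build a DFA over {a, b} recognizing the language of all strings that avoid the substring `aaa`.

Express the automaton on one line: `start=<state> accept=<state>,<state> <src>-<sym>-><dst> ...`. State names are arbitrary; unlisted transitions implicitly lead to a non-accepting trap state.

start=q0 accept=q0,q1,q2 q0-a->q1 q0-b->q0 q1-a->q2 q1-b->q0 q2-a->q3 q2-b->q0 q3-a->q3 q3-b->q3

Track partial matches of the forbidden pattern `aaa`. State q3 is a dead state reached once `aaa` has occurred; every other state accepts. q0 means no part of `aaa` is currently matched.
A 4-state machine:
        a   b  
>* q0   q1  q0 
 * q1   q2  q0 
 * q2   q3  q0 
   q3   q3  q3 
(> = start, * = accepting)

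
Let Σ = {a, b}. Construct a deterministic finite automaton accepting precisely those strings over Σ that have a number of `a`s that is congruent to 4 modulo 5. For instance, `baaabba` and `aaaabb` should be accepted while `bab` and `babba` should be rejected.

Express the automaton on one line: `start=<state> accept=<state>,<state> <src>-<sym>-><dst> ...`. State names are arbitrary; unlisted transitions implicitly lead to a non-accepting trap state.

The only thing that matters is how many `a`s have appeared, reduced mod 5. Use one state per residue: q0 for 0, …, q4 for 4. Reading `a` moves to the next residue; anything else stays put. q4 is accepting.
        a   b  
>  q0   q1  q0 
   q1   q2  q1 
   q2   q3  q2 
   q3   q4  q3 
 * q4   q0  q4 
(> = start, * = accepting)

start=q0 accept=q4 q0-a->q1 q0-b->q0 q1-a->q2 q1-b->q1 q2-a->q3 q2-b->q2 q3-a->q4 q3-b->q3 q4-a->q0 q4-b->q4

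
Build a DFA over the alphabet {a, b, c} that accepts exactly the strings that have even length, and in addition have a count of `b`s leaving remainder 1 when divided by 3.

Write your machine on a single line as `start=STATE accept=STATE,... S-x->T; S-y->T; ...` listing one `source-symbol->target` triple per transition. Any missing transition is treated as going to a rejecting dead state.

Build one automaton per condition and run them in lockstep. The first has 2 states tracking the input length modulo 2; the second has 3 states tracking the count of `b`s modulo 3. A product state is a pair (one from each), accepting exactly when both do.
6 states suffice.
        a   b   c  
>  q0   q1  q2  q1 
   q1   q0  q3  q0 
   q2   q3  q4  q3 
 * q3   q2  q5  q2 
   q4   q5  q1  q5 
   q5   q4  q0  q4 
(> = start, * = accepting)

start=q0; accept=q3; q0-a->q1; q0-b->q2; q0-c->q1; q1-a->q0; q1-b->q3; q1-c->q0; q2-a->q3; q2-b->q4; q2-c->q3; q3-a->q2; q3-b->q5; q3-c->q2; q4-a->q5; q4-b->q1; q4-c->q5; q5-a->q4; q5-b->q0; q5-c->q4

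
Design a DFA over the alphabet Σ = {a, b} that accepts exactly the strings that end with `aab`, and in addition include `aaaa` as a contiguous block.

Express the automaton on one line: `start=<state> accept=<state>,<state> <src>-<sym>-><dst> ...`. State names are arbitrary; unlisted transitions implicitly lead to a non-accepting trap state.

Handle the two conditions separately and then intersect. One (4 states) tracks how much of the suffix `aab` has currently been matched; the other (5 states) tracks whether and how much of `aaaa` has been seen. Each combined state is a pair, one component from each; accept when both components accept.
9 states suffice.
        a   b  
>  q0   q1  q0 
   q1   q2  q0 
   q2   q3  q4 
   q3   q5  q4 
   q4   q1  q0 
   q5   q5  q6 
 * q6   q7  q8 
   q7   q5  q8 
   q8   q7  q8 
(> = start, * = accepting)

start=q0 accept=q6 q0-a->q1 q0-b->q0 q1-a->q2 q1-b->q0 q2-a->q3 q2-b->q4 q3-a->q5 q3-b->q4 q4-a->q1 q4-b->q0 q5-a->q5 q5-b->q6 q6-a->q7 q6-b->q8 q7-a->q5 q7-b->q8 q8-a->q7 q8-b->q8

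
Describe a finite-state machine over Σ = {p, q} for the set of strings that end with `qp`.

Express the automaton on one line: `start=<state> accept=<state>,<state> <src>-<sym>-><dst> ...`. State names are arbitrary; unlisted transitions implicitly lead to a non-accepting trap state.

Let each state record the length of the longest suffix of the input read so far that is also a prefix of `qp`. B means the last symbol is `q`; C means the last 2 symbols are `qp`. Accept only at C, where the string currently ends in `qp`.
       p  q 
>  A   A  B 
   B   C  B 
 * C   A  B 
(> = start, * = accepting)

start=A accept=C A-p->A A-q->B B-p->C B-q->B C-p->A C-q->B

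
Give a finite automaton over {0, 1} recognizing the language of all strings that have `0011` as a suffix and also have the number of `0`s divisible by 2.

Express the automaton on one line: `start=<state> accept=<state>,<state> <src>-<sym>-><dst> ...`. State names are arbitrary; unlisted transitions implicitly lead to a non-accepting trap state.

start=A accept=F A-0->B A-1->A B-0->C B-1->D C-0->B C-1->E D-0->A D-1->D E-0->B E-1->F F-0->B F-1->A

Handle the two conditions separately and then intersect. One (5 states) tracks how much of the suffix `0011` has currently been matched; the other (2 states) tracks the count of `0`s modulo 2. Each combined state is a pair, one component from each; accept when both components accept. Equivalent product states are then merged.
6 states suffice.
       0  1 
>  A   B  A 
   B   C  D 
   C   B  E 
   D   A  D 
   E   B  F 
 * F   B  A 
(> = start, * = accepting)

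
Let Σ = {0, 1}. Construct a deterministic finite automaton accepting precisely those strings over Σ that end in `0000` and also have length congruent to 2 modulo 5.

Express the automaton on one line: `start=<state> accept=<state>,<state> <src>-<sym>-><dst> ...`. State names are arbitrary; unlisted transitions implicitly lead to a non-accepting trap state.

Run two small machines in parallel and take their product. The first has 5 states tracking how much of the suffix `0000` has currently been matched; the second has 5 states tracking the input length modulo 5. A product state is a pair (one from each), accepting exactly when both do. After merging equivalent states the machine shrinks.
        0   1  
>  S0   S1  S1 
   S1   S2  S2 
   S2   S3  S3 
   S3   S4  S5 
   S4   S6  S0 
   S5   S0  S0 
   S6   S7  S1 
   S7   S8  S2 
 * S8   S3  S3 
(> = start, * = accepting)

start=S0 accept=S8 S0-0->S1 S0-1->S1 S1-0->S2 S1-1->S2 S2-0->S3 S2-1->S3 S3-0->S4 S3-1->S5 S4-0->S6 S4-1->S0 S5-0->S0 S5-1->S0 S6-0->S7 S6-1->S1 S7-0->S8 S7-1->S2 S8-0->S3 S8-1->S3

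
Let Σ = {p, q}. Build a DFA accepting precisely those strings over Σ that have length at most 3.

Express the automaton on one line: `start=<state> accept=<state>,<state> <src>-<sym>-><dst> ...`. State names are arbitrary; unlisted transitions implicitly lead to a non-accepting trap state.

start=s0 accept=s0,s1,s2,s3 s0-p->s1 s0-q->s1 s1-p->s2 s1-q->s2 s2-p->s3 s2-q->s3 s3-p->s4 s3-q->s4 s4-p->s4 s4-q->s4

We only need to distinguish lengths 0, 1, …, 3, and '>3'. Chain s0 → s1 → s2 → s3 → s4 on every symbol, with s4 looping. Accepting states: {s0, s1, s2, s3}.
5 states suffice.
        p   q  
>* s0   s1  s1 
 * s1   s2  s2 
 * s2   s3  s3 
 * s3   s4  s4 
   s4   s4  s4 
(> = start, * = accepting)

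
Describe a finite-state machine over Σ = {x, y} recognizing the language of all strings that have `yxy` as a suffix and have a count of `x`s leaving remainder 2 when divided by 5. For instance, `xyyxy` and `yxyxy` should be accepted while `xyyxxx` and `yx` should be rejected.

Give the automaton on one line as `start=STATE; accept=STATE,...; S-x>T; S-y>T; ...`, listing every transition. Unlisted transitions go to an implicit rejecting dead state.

start=A; accept=H; A-x>B; A-y>A; B-x>C; B-y>D; C-x>E; C-y>C; D-x>F; D-y>D; E-x>G; E-y>E; F-x>E; F-y>H; G-x>A; G-y>G; H-x>E; H-y>C

Handle the two conditions separately and then intersect. One (4 states) tracks how much of the suffix `yxy` has currently been matched; the other (5 states) tracks the count of `x`s modulo 5. Each combined state is a pair, one component from each; accept when both components accept. After merging equivalent states the machine shrinks.
8 states suffice.
       x  y 
>  A   B  A 
   B   C  D 
   C   E  C 
   D   F  D 
   E   G  E 
   F   E  H 
   G   A  G 
 * H   E  C 
(> = start, * = accepting)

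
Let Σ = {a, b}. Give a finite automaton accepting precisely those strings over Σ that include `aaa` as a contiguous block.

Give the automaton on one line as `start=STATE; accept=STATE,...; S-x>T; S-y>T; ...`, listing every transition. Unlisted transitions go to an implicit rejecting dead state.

start=s0; accept=s3; s0-a>s1; s0-b>s0; s1-a>s2; s1-b>s0; s2-a>s3; s2-b>s0; s3-a>s3; s3-b>s3

States s0..s2 record the length of the longest prefix of `aaa` that matches the current input suffix. Reaching s3 means `aaa` has been seen, and we stay there forever. Accept from s3.
With 4 states:
        a   b  
>  s0   s1  s0 
   s1   s2  s0 
   s2   s3  s0 
 * s3   s3  s3 
(> = start, * = accepting)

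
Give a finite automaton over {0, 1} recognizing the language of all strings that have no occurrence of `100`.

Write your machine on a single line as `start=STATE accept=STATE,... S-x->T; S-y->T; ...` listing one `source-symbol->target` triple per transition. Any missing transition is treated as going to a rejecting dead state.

start=s0; accept=s0,s1,s2; s0-0->s0; s0-1->s1; s1-0->s2; s1-1->s1; s2-0->s3; s2-1->s1; s3-0->s3; s3-1->s3

Track partial matches of the forbidden pattern `100`. State s3 is a dead state reached once `100` has occurred; every other state accepts. s0 means no part of `100` is currently matched.
4 states suffice.
        0   1  
>* s0   s0  s1 
 * s1   s2  s1 
 * s2   s3  s1 
   s3   s3  s3 
(> = start, * = accepting)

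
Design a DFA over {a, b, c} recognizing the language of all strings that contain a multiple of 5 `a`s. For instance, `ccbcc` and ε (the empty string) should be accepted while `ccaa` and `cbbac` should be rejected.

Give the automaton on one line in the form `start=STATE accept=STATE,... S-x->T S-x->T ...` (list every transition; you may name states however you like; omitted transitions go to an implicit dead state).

The only thing that matters is how many `a`s have appeared, reduced mod 5. Use one state per residue: q0 for 0, …, q4 for 4. Reading `a` moves to the next residue; anything else stays put. q0 is accepting.
With 5 states:
        a   b   c  
>* q0   q1  q0  q0 
   q1   q2  q1  q1 
   q2   q3  q2  q2 
   q3   q4  q3  q3 
   q4   q0  q4  q4 
(> = start, * = accepting)

start=q0 accept=q0 q0-a->q1 q0-b->q0 q0-c->q0 q1-a->q2 q1-b->q1 q1-c->q1 q2-a->q3 q2-b->q2 q2-c->q2 q3-a->q4 q3-b->q3 q3-c->q3 q4-a->q0 q4-b->q4 q4-c->q4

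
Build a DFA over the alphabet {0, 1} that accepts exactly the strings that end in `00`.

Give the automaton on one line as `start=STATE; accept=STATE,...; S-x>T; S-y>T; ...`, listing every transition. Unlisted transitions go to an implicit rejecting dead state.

Let each state record the length of the longest suffix of the input read so far that is also a prefix of `00`. B means the last symbol is `0`; C means the last 2 symbols are `00`. Accept only at C, where the string currently ends in `00`.
3 states suffice.
       0  1 
>  A   B  A 
   B   C  A 
 * C   C  A 
(> = start, * = accepting)

start=A; accept=C; A-0>B; A-1>A; B-0>C; B-1>A; C-0>C; C-1>A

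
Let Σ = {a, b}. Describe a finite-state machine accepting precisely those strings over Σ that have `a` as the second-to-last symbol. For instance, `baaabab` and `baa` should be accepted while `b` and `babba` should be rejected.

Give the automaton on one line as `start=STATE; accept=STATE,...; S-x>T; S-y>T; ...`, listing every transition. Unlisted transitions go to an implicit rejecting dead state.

start=q0; accept=q3,q4; q0-a>q1; q0-b>q2; q1-a>q3; q1-b>q4; q2-a>q5; q2-b>q6; q3-a>q3; q3-b>q4; q4-a>q5; q4-b>q6; q5-a>q3; q5-b>q4; q6-a>q5; q6-b>q6

A DFA must remember the last 2 symbols (since which symbol is second-to-last isn't known until the input ends). Use one state per possible window of the last ≤2 symbols; accept from those whose window starts with `a`.
7 states suffice.
        a   b  
>  q0   q1  q2 
   q1   q3  q4 
   q2   q5  q6 
 * q3   q3  q4 
 * q4   q5  q6 
   q5   q3  q4 
   q6   q5  q6 
(> = start, * = accepting)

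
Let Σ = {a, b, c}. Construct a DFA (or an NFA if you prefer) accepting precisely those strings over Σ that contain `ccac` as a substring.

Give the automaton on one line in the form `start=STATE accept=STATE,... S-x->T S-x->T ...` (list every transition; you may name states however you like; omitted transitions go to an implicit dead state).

start=q0 accept=q4 q0-a->q0 q0-b->q0 q0-c->q1 q1-a->q0 q1-b->q0 q1-c->q2 q2-a->q3 q2-b->q0 q2-c->q2 q3-a->q0 q3-b->q0 q3-c->q4 q4-a->q4 q4-b->q4 q4-c->q4

States q0..q3 record the length of the longest prefix of `ccac` that matches the current input suffix. Reaching q4 means `ccac` has been seen, and we stay there forever. Accept from q4.
5 states suffice.
        a   b   c  
>  q0   q0  q0  q1 
   q1   q0  q0  q2 
   q2   q3  q0  q2 
   q3   q0  q0  q4 
 * q4   q4  q4  q4 
(> = start, * = accepting)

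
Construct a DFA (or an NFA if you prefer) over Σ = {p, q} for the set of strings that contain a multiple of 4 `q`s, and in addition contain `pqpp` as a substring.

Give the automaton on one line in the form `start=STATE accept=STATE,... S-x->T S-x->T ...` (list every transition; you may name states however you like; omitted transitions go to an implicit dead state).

Run two small machines in parallel and take their product. The first has 4 states tracking the count of `q`s modulo 4; the second has 5 states tracking whether and how much of `pqpp` has been seen. A product state is a pair (one from each), accepting exactly when both do.
20 states suffice.
          p    q  
>  s0     s1   s2 
   s1     s1   s3 
   s2     s4   s5 
   s3     s6   s5 
   s4     s4   s7 
   s5     s8   s9 
   s6    s10   s7 
   s7    s11   s9 
   s8     s8  s12 
   s9    s13   s0 
   s10   s10  s14 
   s11   s14  s12 
   s12   s15   s0 
   s13   s13  s16 
   s14   s14  s17 
   s15   s17  s16 
   s16   s18   s2 
   s17   s17  s19 
   s18   s19   s3 
 * s19   s19  s10 
(> = start, * = accepting)

start=s0 accept=s19 s0-p->s1 s0-q->s2 s1-p->s1 s1-q->s3 s2-p->s4 s2-q->s5 s3-p->s6 s3-q->s5 s4-p->s4 s4-q->s7 s5-p->s8 s5-q->s9 s6-p->s10 s6-q->s7 s7-p->s11 s7-q->s9 s8-p->s8 s8-q->s12 s9-p->s13 s9-q->s0 s10-p->s10 s10-q->s14 s11-p->s14 s11-q->s12 s12-p->s15 s12-q->s0 s13-p->s13 s13-q->s16 s14-p->s14 s14-q->s17 s15-p->s17 s15-q->s16 s16-p->s18 s16-q->s2 s17-p->s17 s17-q->s19 s18-p->s19 s18-q->s3 s19-p->s19 s19-q->s10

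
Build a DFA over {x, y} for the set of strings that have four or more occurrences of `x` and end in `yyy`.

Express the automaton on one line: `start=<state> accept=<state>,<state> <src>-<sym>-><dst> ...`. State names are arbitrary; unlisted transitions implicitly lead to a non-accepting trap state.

Run two small machines in parallel and take their product. The first has 6 states tracking the count of `x`s, saturating at 5; the second has 4 states tracking how much of the suffix `yyy` has currently been matched. A product state is a pair (one from each), accepting exactly when both do. Minimizing collapses redundant product states.
8 states suffice.
        x   y  
>  q0   q1  q0 
   q1   q2  q1 
   q2   q3  q2 
   q3   q4  q3 
   q4   q4  q5 
   q5   q4  q6 
   q6   q4  q7 
 * q7   q4  q7 
(> = start, * = accepting)

start=q0 accept=q7 q0-x->q1 q0-y->q0 q1-x->q2 q1-y->q1 q2-x->q3 q2-y->q2 q3-x->q4 q3-y->q3 q4-x->q4 q4-y->q5 q5-x->q4 q5-y->q6 q6-x->q4 q6-y->q7 q7-x->q4 q7-y->q7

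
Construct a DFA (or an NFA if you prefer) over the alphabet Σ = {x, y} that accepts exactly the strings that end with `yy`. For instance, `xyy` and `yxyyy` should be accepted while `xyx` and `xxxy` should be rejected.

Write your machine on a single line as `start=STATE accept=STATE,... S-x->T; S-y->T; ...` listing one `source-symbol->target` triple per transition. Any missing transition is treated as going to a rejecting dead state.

start=s0; accept=s2; s0-x->s0; s0-y->s1; s1-x->s0; s1-y->s2; s2-x->s0; s2-y->s2

Let each state record the length of the longest suffix of the input read so far that is also a prefix of `yy`. s1 means the last symbol is `y`; s2 means the last 2 symbols are `yy`. Accept only at s2, where the string currently ends in `yy`.
With 3 states:
        x   y  
>  s0   s0  s1 
   s1   s0  s2 
 * s2   s0  s2 
(> = start, * = accepting)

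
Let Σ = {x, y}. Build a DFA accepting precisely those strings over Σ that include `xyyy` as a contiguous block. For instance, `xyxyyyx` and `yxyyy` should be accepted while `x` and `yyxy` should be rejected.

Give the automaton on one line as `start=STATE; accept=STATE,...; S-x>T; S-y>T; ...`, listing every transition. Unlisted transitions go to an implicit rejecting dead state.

start=S0; accept=S4; S0-x>S1; S0-y>S0; S1-x>S1; S1-y>S2; S2-x>S1; S2-y>S3; S3-x>S1; S3-y>S4; S4-x>S4; S4-y>S4

Track how much of `xyyy` has been matched so far: state S0 is no progress, S4 is the absorbing accept state reached once `xyyy` has occurred. Intermediate states record partial matches; on a mismatch, fall back to the longest reusable overlap.
With 5 states:
        x   y  
>  S0   S1  S0 
   S1   S1  S2 
   S2   S1  S3 
   S3   S1  S4 
 * S4   S4  S4 
(> = start, * = accepting)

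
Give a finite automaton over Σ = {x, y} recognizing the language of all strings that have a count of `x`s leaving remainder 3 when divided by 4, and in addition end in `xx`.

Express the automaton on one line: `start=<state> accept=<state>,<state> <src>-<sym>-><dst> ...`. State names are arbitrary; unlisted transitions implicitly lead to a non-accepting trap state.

start=S0 accept=S4 S0-x->S1 S0-y->S0 S1-x->S2 S1-y->S3 S2-x->S4 S2-y->S5 S3-x->S6 S3-y->S3 S4-x->S7 S4-y->S8 S5-x->S9 S5-y->S5 S6-x->S4 S6-y->S5 S7-x->S10 S7-y->S0 S8-x->S11 S8-y->S8 S9-x->S7 S9-y->S8 S10-x->S2 S10-y->S3 S11-x->S10 S11-y->S0

Build one automaton per condition and run them in lockstep. The first has 4 states tracking the count of `x`s modulo 4; the second has 3 states tracking how much of the suffix `xx` has currently been matched. A product state is a pair (one from each), accepting exactly when both do.
          x    y  
>  S0     S1   S0 
   S1     S2   S3 
   S2     S4   S5 
   S3     S6   S3 
 * S4     S7   S8 
   S5     S9   S5 
   S6     S4   S5 
   S7    S10   S0 
   S8    S11   S8 
   S9     S7   S8 
   S10    S2   S3 
   S11   S10   S0 
(> = start, * = accepting)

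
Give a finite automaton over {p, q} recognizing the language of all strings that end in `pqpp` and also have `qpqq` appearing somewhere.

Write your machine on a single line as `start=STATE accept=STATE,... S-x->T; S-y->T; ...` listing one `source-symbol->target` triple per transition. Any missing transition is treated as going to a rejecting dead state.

start=S0; accept=S8; S0-p->S0; S0-q->S1; S1-p->S2; S1-q->S1; S2-p->S0; S2-q->S3; S3-p->S2; S3-q->S4; S4-p->S5; S4-q->S4; S5-p->S5; S5-q->S6; S6-p->S7; S6-q->S4; S7-p->S8; S7-q->S6; S8-p->S5; S8-q->S6

Run two small machines in parallel and take their product. The first has 5 states tracking how much of the suffix `pqpp` has currently been matched; the second has 5 states tracking whether and how much of `qpqq` has been seen. A product state is a pair (one from each), accepting exactly when both do. Minimizing collapses redundant product states.
With 9 states:
        p   q  
>  S0   S0  S1 
   S1   S2  S1 
   S2   S0  S3 
   S3   S2  S4 
   S4   S5  S4 
   S5   S5  S6 
   S6   S7  S4 
   S7   S8  S6 
 * S8   S5  S6 
(> = start, * = accepting)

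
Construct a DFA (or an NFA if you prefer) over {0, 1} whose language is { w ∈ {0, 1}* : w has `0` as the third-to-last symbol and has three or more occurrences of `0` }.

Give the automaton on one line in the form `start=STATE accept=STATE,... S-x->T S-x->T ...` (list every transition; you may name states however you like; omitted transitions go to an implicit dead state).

Run two small machines in parallel and take their product. The first has 15 states tracking the last 3 symbols read; the second has 5 states tracking the count of `0`s, saturating at 4. A product state is a pair (one from each), accepting exactly when both do. Minimizing collapses redundant product states.
14 states suffice.
          0    1  
>  q0     q1   q0 
   q1     q2   q3 
   q2     q4   q5 
   q3     q6   q3 
 * q4     q4   q7 
   q5     q8   q9 
   q6    q10   q5 
 * q7     q8  q11 
 * q8    q10  q12 
   q9    q13   q9 
   q10    q4   q7 
 * q11   q13   q9 
   q12    q8  q11 
   q13   q10  q12 
(> = start, * = accepting)

start=q0 accept=q4,q7,q8,q11 q0-0->q1 q0-1->q0 q1-0->q2 q1-1->q3 q2-0->q4 q2-1->q5 q3-0->q6 q3-1->q3 q4-0->q4 q4-1->q7 q5-0->q8 q5-1->q9 q6-0->q10 q6-1->q5 q7-0->q8 q7-1->q11 q8-0->q10 q8-1->q12 q9-0->q13 q9-1->q9 q10-0->q4 q10-1->q7 q11-0->q13 q11-1->q9 q12-0->q8 q12-1->q11 q13-0->q10 q13-1->q12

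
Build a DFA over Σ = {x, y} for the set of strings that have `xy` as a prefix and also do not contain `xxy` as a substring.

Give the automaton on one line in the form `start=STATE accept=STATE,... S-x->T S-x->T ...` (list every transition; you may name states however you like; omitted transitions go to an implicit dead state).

start=q0 accept=q3,q4,q5 q0-x->q1 q0-y->q2 q1-x->q2 q1-y->q3 q2-x->q2 q2-y->q2 q3-x->q4 q3-y->q3 q4-x->q5 q4-y->q3 q5-x->q5 q5-y->q2

Handle the two conditions separately and then intersect. One (4 states) tracks whether the input so far still matches the prefix `xy`; the other (4 states) tracks partial matches of the forbidden pattern `xxy`. Each combined state is a pair, one component from each; accept when both components accept. Minimizing collapses redundant product states.
        x   y  
>  q0   q1  q2 
   q1   q2  q3 
   q2   q2  q2 
 * q3   q4  q3 
 * q4   q5  q3 
 * q5   q5  q2 
(> = start, * = accepting)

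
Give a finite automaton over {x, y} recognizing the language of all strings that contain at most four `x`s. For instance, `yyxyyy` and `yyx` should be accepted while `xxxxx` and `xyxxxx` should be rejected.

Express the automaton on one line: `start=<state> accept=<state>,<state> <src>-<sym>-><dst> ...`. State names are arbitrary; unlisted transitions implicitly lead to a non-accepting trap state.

Count `x`s, saturating at 5: states S0 through S4 mean 0 through 4 `x`s seen; S5 means more than 4. Each `x` increments (capped at S5); other symbols loop. Accept from {S0, S1, S2, S3, S4}.
A 6-state machine:
        x   y  
>* S0   S1  S0 
 * S1   S2  S1 
 * S2   S3  S2 
 * S3   S4  S3 
 * S4   S5  S4 
   S5   S5  S5 
(> = start, * = accepting)

start=S0 accept=S0,S1,S2,S3,S4 S0-x->S1 S0-y->S0 S1-x->S2 S1-y->S1 S2-x->S3 S2-y->S2 S3-x->S4 S3-y->S3 S4-x->S5 S4-y->S4 S5-x->S5 S5-y->S5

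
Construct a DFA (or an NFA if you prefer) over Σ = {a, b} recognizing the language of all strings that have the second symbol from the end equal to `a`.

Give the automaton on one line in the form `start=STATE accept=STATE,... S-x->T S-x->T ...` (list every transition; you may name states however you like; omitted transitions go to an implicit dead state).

start=s0 accept=s3,s4 s0-a->s1 s0-b->s2 s1-a->s3 s1-b->s4 s2-a->s5 s2-b->s6 s3-a->s3 s3-b->s4 s4-a->s5 s4-b->s6 s5-a->s3 s5-b->s4 s6-a->s5 s6-b->s6

A DFA must remember the last 2 symbols (since which symbol is second-to-last isn't known until the input ends). Use one state per possible window of the last ≤2 symbols; accept from those whose window starts with `a`.
7 states suffice.
        a   b  
>  s0   s1  s2 
   s1   s3  s4 
   s2   s5  s6 
 * s3   s3  s4 
 * s4   s5  s6 
   s5   s3  s4 
   s6   s5  s6 
(> = start, * = accepting)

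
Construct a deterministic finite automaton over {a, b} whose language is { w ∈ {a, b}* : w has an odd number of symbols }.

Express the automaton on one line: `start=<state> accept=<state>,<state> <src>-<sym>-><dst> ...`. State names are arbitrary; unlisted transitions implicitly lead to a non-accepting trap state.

Count input length modulo 2: every symbol advances one step around the cycle q0 → q1 → q0. Accept at q1.
A 2-state machine:
        a   b  
>  q0   q1  q1 
 * q1   q0  q0 
(> = start, * = accepting)

start=q0 accept=q1 q0-a->q1 q0-b->q1 q1-a->q0 q1-b->q0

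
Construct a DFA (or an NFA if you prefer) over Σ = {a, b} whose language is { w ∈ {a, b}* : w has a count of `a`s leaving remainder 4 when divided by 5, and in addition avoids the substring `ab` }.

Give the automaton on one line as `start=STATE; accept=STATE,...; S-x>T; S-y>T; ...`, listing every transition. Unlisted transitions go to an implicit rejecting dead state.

start=s0; accept=s5; s0-a>s1; s0-b>s0; s1-a>s2; s1-b>s3; s2-a>s4; s2-b>s3; s3-a>s3; s3-b>s3; s4-a>s5; s4-b>s3; s5-a>s6; s5-b>s3; s6-a>s1; s6-b>s3

Handle the two conditions separately and then intersect. The first has 5 states tracking the count of `a`s modulo 5; the second has 3 states tracking partial matches of the forbidden pattern `ab`. A product state is a pair (one from each), accepting exactly when both do. Minimizing collapses redundant product states.
7 states suffice.
        a   b  
>  s0   s1  s0 
   s1   s2  s3 
   s2   s4  s3 
   s3   s3  s3 
   s4   s5  s3 
 * s5   s6  s3 
   s6   s1  s3 
(> = start, * = accepting)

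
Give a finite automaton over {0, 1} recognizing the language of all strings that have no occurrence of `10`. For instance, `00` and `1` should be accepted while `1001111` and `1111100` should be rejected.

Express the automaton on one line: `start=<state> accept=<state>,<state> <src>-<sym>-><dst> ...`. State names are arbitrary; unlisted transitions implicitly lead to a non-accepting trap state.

start=S0 accept=S0,S1 S0-0->S0 S0-1->S1 S1-0->S2 S1-1->S1 S2-0->S2 S2-1->S2

Track partial matches of the forbidden pattern `10`. State S2 is a dead state reached once `10` has occurred; every other state accepts. S0 means no part of `10` is currently matched.
A 3-state machine:
        0   1  
>* S0   S0  S1 
 * S1   S2  S1 
   S2   S2  S2 
(> = start, * = accepting)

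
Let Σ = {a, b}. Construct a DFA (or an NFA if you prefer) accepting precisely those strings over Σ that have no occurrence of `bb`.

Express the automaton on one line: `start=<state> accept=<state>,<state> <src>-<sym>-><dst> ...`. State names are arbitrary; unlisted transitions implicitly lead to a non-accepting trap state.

Track partial matches of the forbidden pattern `bb`. State s2 is a dead state reached once `bb` has occurred; every other state accepts. s0 means no part of `bb` is currently matched.
A 3-state machine:
        a   b  
>* s0   s0  s1 
 * s1   s0  s2 
   s2   s2  s2 
(> = start, * = accepting)

start=s0 accept=s0,s1 s0-a->s0 s0-b->s1 s1-a->s0 s1-b->s2 s2-a->s2 s2-b->s2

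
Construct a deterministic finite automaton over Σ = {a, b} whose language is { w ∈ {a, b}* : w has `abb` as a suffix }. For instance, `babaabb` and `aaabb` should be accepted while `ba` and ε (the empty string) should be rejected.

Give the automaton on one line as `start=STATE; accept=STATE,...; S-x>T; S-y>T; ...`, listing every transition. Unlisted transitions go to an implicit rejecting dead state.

start=q0; accept=q3; q0-a>q1; q0-b>q0; q1-a>q1; q1-b>q2; q2-a>q1; q2-b>q3; q3-a>q1; q3-b>q0

Remember how much of `abb` the current input suffix matches. State q0 means no match yet; q1 means the last symbol is `a`; q2 means the last 2 symbols are `ab`; q3 means the last 3 symbols are `abb`. Only q3 accepts. On a mismatch, fall back to the longest proper suffix that is still a prefix of `abb`.
With 4 states:
        a   b  
>  q0   q1  q0 
   q1   q1  q2 
   q2   q1  q3 
 * q3   q1  q0 
(> = start, * = accepting)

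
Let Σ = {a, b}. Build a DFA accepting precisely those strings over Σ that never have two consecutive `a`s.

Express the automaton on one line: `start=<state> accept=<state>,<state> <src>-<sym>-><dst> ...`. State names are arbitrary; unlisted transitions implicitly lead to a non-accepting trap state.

start=q0 accept=q0,q1 q0-a->q1 q0-b->q0 q1-a->q2 q1-b->q0 q2-a->q2 q2-b->q2

This is the complement of 'contains `aa`'. Use the same substring-matching states — q0 through q2 holding how much of `aa` has just been matched — but flip the accepting set: everything except the trap q2 accepts.
A 3-state machine:
        a   b  
>* q0   q1  q0 
 * q1   q2  q0 
   q2   q2  q2 
(> = start, * = accepting)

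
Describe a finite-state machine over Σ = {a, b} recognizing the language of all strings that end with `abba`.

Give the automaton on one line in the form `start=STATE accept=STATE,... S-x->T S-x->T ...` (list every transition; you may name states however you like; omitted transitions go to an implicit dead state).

Remember how much of `abba` the current input suffix matches. State q0 means no match yet; q1 means the last symbol is `a`; q2 means the last 2 symbols are `ab`; q3 means the last 3 symbols are `abb`; q4 means the last 4 symbols are `abba`. Only q4 accepts. On a mismatch, fall back to the longest proper suffix that is still a prefix of `abba`.
        a   b  
>  q0   q1  q0 
   q1   q1  q2 
   q2   q1  q3 
   q3   q4  q0 
 * q4   q1  q2 
(> = start, * = accepting)

start=q0 accept=q4 q0-a->q1 q0-b->q0 q1-a->q1 q1-b->q2 q2-a->q1 q2-b->q3 q3-a->q4 q3-b->q0 q4-a->q1 q4-b->q2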